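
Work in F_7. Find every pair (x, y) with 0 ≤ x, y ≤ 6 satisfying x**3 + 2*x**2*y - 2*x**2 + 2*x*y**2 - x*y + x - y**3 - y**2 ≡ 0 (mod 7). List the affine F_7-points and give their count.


Affine F_7-points: {(0, 0), (0, 6), (1, 0), (2, 6), (4, 1), (4, 2), (4, 4), (5, 1), (6, 3), (6, 5)}; count = 10.

For each of the 49 pairs (x, y) ∈ F_7², evaluate f(x, y) mod 7. Record the zeros.
  x = 0: [0↦0, 1↦5, 2↦2, 3↦6, 4↦4, 5↦4, 6↦0]  zeros at y ∈ {0, 6}
  x = 1: [0↦0, 1↦1, 2↦5, 3↦6, 4↦5, 5↦3, 6↦1]  zeros at y ∈ {0}
  x = 2: [0↦2, 1↦3, 2↦4, 3↦6, 4↦3, 5↦3, 6↦0]  zeros at y ∈ {6}
  x = 3: [0↦5, 1↦3, 2↦5, 3↦5, 4↦4, 5↦3, 6↦3]  zeros at y ∈ ∅
  x = 4: [0↦1, 1↦0, 2↦0, 3↦2, 4↦0, 5↦2, 6↦2]  zeros at y ∈ {1, 2, 4}
  x = 5: [0↦3, 1↦0, 2↦2, 3↦3, 4↦4, 5↦6, 6↦3]  zeros at y ∈ {1}
  x = 6: [0↦3, 1↦2, 2↦3, 3↦0, 4↦1, 5↦0, 6↦5]  zeros at y ∈ {3, 5}
Collecting zeros: affine points = {(0, 0), (0, 6), (1, 0), (2, 6), (4, 1), (4, 2), (4, 4), (5, 1), (6, 3), (6, 5)}.
Total count |C(F_7)_aff| = 10.


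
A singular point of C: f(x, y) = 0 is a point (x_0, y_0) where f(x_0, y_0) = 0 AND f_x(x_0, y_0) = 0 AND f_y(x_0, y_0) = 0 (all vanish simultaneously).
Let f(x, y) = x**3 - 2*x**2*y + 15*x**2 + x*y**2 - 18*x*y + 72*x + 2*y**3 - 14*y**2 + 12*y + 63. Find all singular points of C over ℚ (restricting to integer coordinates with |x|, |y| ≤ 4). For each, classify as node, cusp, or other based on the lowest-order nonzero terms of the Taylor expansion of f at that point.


Singular points: {(-3, 3)}; classification: cusp.

Compute partial derivatives:
  f_x = 3*x**2 - 4*x*y + 30*x + y**2 - 18*y + 72.
  f_y = -2*x**2 + 2*x*y - 18*x + 6*y**2 - 28*y + 12.
Scan x_0 ∈ {−4, ..., 4}. For each x_0, f_y(x_0, y) is a polynomial in y; find its integer roots y ∈ {−4, ..., 4}, then test f_x and f at those candidates.
  x = -4: f_y(-4, y) = 6*y**2 - 36*y + 52; no integer root y with |y| ≤ 4.
  x = -3: f_y(-3, y) = 6*y**2 - 34*y + 48; vanishes at y ∈ {3}. (-3, 3): f_x = 0, f = 0 — SINGULAR.
  x = -2: f_y(-2, y) = 6*y**2 - 32*y + 40; vanishes at y ∈ {2}. (-2, 2): f_x = 8 ≠ 0.
  x = -1: f_y(-1, y) = 6*y**2 - 30*y + 28; no integer root y with |y| ≤ 4.
  x = 0: f_y(0, y) = 6*y**2 - 28*y + 12; no integer root y with |y| ≤ 4.
  x = 1: f_y(1, y) = 6*y**2 - 26*y - 8; no integer root y with |y| ≤ 4.
  x = 2: f_y(2, y) = 6*y**2 - 24*y - 32; no integer root y with |y| ≤ 4.
  x = 3: f_y(3, y) = 6*y**2 - 22*y - 60; no integer root y with |y| ≤ 4.
  x = 4: f_y(4, y) = 6*y**2 - 20*y - 92; no integer root y with |y| ≤ 4.
Only singular point on the grid: (-3, 3).
Classify: substitute x = -3 + u, y = 3 + v and expand: f = u**3 - 2*u**2*v + u*v**2 + 2*v**3 + v**2.
No constant or linear terms (consistent with a singular point). Quadratic part: v**2. Cubic part: u**3 - 2*u**2*v + u*v**2 + 2*v**3.
The quadratic part v**2 is a perfect square, so there is a single (double) tangent line v = 0, i.e. y = 3. Restricting the cubic part to that line (v = 0) leaves u**3 ≠ 0, so f is not divisible by v and the branch is v² ≈ -u**3 to lowest order — this is a cusp.
Classification: cusp.


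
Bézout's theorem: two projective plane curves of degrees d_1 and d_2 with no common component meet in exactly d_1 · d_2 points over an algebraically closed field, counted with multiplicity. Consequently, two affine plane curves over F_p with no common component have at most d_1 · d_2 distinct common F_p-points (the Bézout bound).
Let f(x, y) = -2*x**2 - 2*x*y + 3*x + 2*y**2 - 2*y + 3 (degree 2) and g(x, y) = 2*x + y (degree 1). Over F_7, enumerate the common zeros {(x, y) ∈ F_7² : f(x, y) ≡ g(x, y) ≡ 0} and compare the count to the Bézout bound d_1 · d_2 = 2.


Common zeros: ∅; count = 0; Bézout bound = 2.

deg(f) = 2, deg(g) = 1, so Bézout bound = 2.
Scan x ∈ F_7. For each x, list the y ∈ F_7 with f(x, y) ≡ 0 and those with g(x, y) ≡ 0 (mod 7); the common zeros in that column are the intersection.
  x = 0: f ≡ 0 at y ∈ {2, 6}; g ≡ 0 at y ∈ {0}; common: ∅.
  x = 1: f ≡ 0 at y ∈ ∅; g ≡ 0 at y ∈ {5}; common: ∅.
  x = 2: f ≡ 0 at y ∈ {5}; g ≡ 0 at y ∈ {3}; common: ∅.
  x = 3: f ≡ 0 at y ∈ {2}; g ≡ 0 at y ∈ {1}; common: ∅.
  x = 4: f ≡ 0 at y ∈ ∅; g ≡ 0 at y ∈ {6}; common: ∅.
  x = 5: f ≡ 0 at y ∈ {1, 5}; g ≡ 0 at y ∈ {4}; common: ∅.
  x = 6: f ≡ 0 at y ∈ {1, 6}; g ≡ 0 at y ∈ {2}; common: ∅.
Collecting: common zeros = ∅, so the count is 0.
Comparison with the Bézout bound: 0 ≤ 2 = deg(f)·deg(g), as expected for curves with no common component (the affine F_7-count falls short of the bound because intersections may lie at infinity, over extension fields, or carry multiplicity).


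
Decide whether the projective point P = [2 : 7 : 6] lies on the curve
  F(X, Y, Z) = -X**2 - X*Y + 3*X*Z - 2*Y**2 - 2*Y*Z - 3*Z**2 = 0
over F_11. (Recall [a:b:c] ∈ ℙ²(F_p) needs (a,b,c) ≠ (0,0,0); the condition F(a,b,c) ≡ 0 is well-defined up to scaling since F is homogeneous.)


F(2,7,6) ≡ 3 (mod 11); P is NOT on the curve.

Evaluate F(2, 7, 6) term-by-term (mod 11).
  -X**2 ↦ -1·4·1·1 = -4
  -X*Y ↦ -1·2·7·1 = -14
  3*X*Z ↦ 3·2·1·6 = 36
  -2*Y**2 ↦ -2·1·49·1 = -98
  -2*Y*Z ↦ -2·1·7·6 = -84
  -3*Z**2 ↦ -3·1·1·36 = -108
Sum: F(2, 7, 6) = (-4) + (-14) + (36) + (-98) + (-84) + (-108) = -272.
Reducing mod 11: -272 ≡ 3 (mod 11).
Since F(a, b, c) ≡ 3 ≠ 0 (mod 11), P does NOT lie on the curve.


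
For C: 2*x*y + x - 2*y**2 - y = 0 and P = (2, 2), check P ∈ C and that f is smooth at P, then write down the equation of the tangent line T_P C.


Tangent line at P: 5*x - 5*y = 0.

Step 1: f(2, 2) = 0, so P lies on C.
Step 2: partial derivatives
  f_x(x, y) = 2*y + 1, f_y(x, y) = 2*x - 4*y - 1.
  f_x(P) = 5, f_y(P) = -5 (gradient nonzero, so P is smooth).
Step 3: tangent line at P: 5·(x − 2) + -5·(y − 2) = 0.
Expanding: 5*x - 5*y = 0.


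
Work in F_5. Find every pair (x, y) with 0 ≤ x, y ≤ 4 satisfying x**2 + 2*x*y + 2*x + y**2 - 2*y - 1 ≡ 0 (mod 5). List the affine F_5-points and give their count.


Affine F_5-points: {(2, 1), (2, 2), (3, 3), (4, 1), (4, 3)}; count = 5.

For each of the 25 pairs (x, y) ∈ F_5², evaluate f(x, y) mod 5. Record the zeros.
  x = 0: [0↦4, 1↦3, 2↦4, 3↦2, 4↦2]  zeros at y ∈ ∅
  x = 1: [0↦2, 1↦3, 2↦1, 3↦1, 4↦3]  zeros at y ∈ ∅
  x = 2: [0↦2, 1↦0, 2↦0, 3↦2, 4↦1]  zeros at y ∈ {1, 2}
  x = 3: [0↦4, 1↦4, 2↦1, 3↦0, 4↦1]  zeros at y ∈ {3}
  x = 4: [0↦3, 1↦0, 2↦4, 3↦0, 4↦3]  zeros at y ∈ {1, 3}
Collecting zeros: affine points = {(2, 1), (2, 2), (3, 3), (4, 1), (4, 3)}.
Total count |C(F_5)_aff| = 5.


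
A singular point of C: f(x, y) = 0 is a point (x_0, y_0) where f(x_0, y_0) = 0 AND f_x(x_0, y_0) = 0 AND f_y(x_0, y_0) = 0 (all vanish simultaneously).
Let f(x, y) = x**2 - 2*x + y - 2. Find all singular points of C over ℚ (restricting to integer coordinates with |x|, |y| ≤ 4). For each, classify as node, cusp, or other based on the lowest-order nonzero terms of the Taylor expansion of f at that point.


No singular points in the scanned grid; C is smooth there.

Compute partial derivatives:
  f_x = 2*x - 2.
  f_y = 1.
f_y = 1 is a nonzero constant, so f_y never vanishes: no point (x, y) can satisfy f = f_x = f_y = 0. In particular no (x, y) ∈ {−4, ..., 4}² is singular; the curve is smooth.


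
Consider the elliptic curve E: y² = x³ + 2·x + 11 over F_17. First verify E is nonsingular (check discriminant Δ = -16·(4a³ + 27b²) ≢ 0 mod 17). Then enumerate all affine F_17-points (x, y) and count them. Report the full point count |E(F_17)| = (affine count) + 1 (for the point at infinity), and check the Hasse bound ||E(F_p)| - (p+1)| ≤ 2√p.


Affine points = {(4, 7), (4, 10), (6, 1), (6, 16), (11, 2), (11, 15), (15, 4), (15, 13), (16, 5), (16, 12)}; affine count = 10; |E(F_17)| = 11.

Discriminant check: Δ ∝ 4a³ + 27b² = 4·2³ + 27·11² = 4·8 + 27·121 ≡ 1 (mod 17). Nonzero ⇒ E is nonsingular.
For each x ∈ F_17, compute rhs = x³ + 2·x + 11 mod 17, then count y ∈ F_17 with y² ≡ rhs.
  x = 0: rhs = 11, matching y values: none (0 points).
  x = 1: rhs = 14, matching y values: none (0 points).
  x = 2: rhs = 6, matching y values: none (0 points).
  x = 3: rhs = 10, matching y values: none (0 points).
  x = 4: rhs = 15, matching y values: 7, 10 (2 points).
  x = 5: rhs = 10, matching y values: none (0 points).
  x = 6: rhs = 1, matching y values: 1, 16 (2 points).
  x = 7: rhs = 11, matching y values: none (0 points).
  x = 8: rhs = 12, matching y values: none (0 points).
  x = 9: rhs = 10, matching y values: none (0 points).
  x = 10: rhs = 11, matching y values: none (0 points).
  x = 11: rhs = 4, matching y values: 2, 15 (2 points).
  x = 12: rhs = 12, matching y values: none (0 points).
  x = 13: rhs = 7, matching y values: none (0 points).
  x = 14: rhs = 12, matching y values: none (0 points).
  x = 15: rhs = 16, matching y values: 4, 13 (2 points).
  x = 16: rhs = 8, matching y values: 5, 12 (2 points).
Total affine count: 10.
Full point count |E(F_17)| = 10 + 1 = 11.
Hasse bound: |11 − (17+1)| = |-7| = 7 ≤ 2√17 ≈ 8.2462 ✓.


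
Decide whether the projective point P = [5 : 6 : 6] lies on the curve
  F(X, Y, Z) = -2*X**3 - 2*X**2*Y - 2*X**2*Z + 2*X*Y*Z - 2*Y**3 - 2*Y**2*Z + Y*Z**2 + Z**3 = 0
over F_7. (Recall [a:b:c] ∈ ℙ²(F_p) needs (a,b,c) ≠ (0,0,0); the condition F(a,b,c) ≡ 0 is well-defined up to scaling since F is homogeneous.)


F(5,6,6) ≡ 2 (mod 7); P is NOT on the curve.

Evaluate F(5, 6, 6) term-by-term (mod 7).
  -2*X**3 ↦ -2·125·1·1 = -250
  -2*X**2*Y ↦ -2·25·6·1 = -300
  -2*X**2*Z ↦ -2·25·1·6 = -300
  2*X*Y*Z ↦ 2·5·6·6 = 360
  -2*Y**3 ↦ -2·1·216·1 = -432
  -2*Y**2*Z ↦ -2·1·36·6 = -432
  Y*Z**2 ↦ 1·1·6·36 = 216
  Z**3 ↦ 1·1·1·216 = 216
Sum: F(5, 6, 6) = (-250) + (-300) + (-300) + (360) + (-432) + (-432) + (216) + (216) = -922.
Reducing mod 7: -922 ≡ 2 (mod 7).
Since F(a, b, c) ≡ 2 ≠ 0 (mod 7), P does NOT lie on the curve.


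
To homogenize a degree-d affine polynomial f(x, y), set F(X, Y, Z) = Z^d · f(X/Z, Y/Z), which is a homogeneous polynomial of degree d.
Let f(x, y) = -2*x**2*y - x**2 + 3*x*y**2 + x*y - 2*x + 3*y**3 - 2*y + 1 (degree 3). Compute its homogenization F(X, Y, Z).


F(X, Y, Z) = -2*X**2*Y - X**2*Z + 3*X*Y**2 + X*Y*Z - 2*X*Z**2 + 3*Y**3 - 2*Y*Z**2 + Z**3

deg(f) = 3.
Substitute x = X/Z, y = Y/Z into f, then multiply by Z^3.
  monomial -2·x^2·y^1 ↦ -2·X^2·Y^1·Z^0.
  monomial -1·x^2·y^0 ↦ -1·X^2·Y^0·Z^1.
  monomial 3·x^1·y^2 ↦ 3·X^1·Y^2·Z^0.
  monomial 1·x^1·y^1 ↦ 1·X^1·Y^1·Z^1.
  monomial -2·x^1·y^0 ↦ -2·X^1·Y^0·Z^2.
  monomial 3·x^0·y^3 ↦ 3·X^0·Y^3·Z^0.
  monomial -2·x^0·y^1 ↦ -2·X^0·Y^1·Z^2.
  monomial 1·x^0·y^0 ↦ 1·X^0·Y^0·Z^3.
Collecting: F(X, Y, Z) = -2*X**2*Y - X**2*Z + 3*X*Y**2 + X*Y*Z - 2*X*Z**2 + 3*Y**3 - 2*Y*Z**2 + Z**3.


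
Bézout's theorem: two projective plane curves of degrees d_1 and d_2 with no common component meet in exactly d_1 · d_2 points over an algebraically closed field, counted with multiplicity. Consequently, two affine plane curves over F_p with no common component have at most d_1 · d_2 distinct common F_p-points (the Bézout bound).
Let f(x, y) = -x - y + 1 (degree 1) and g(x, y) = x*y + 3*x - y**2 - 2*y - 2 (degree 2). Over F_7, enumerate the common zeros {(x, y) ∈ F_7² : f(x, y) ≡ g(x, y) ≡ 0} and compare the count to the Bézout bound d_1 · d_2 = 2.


Common zeros: ∅; count = 0; Bézout bound = 2.

deg(f) = 1, deg(g) = 2, so Bézout bound = 2.
Scan x ∈ F_7. For each x, list the y ∈ F_7 with f(x, y) ≡ 0 and those with g(x, y) ≡ 0 (mod 7); the common zeros in that column are the intersection.
  x = 0: f ≡ 0 at y ∈ {1}; g ≡ 0 at y ∈ ∅; common: ∅.
  x = 1: f ≡ 0 at y ∈ {0}; g ≡ 0 at y ∈ ∅; common: ∅.
  x = 2: f ≡ 0 at y ∈ {6}; g ≡ 0 at y ∈ {2, 5}; common: ∅.
  x = 3: f ≡ 0 at y ∈ {5}; g ≡ 0 at y ∈ {0, 1}; common: ∅.
  x = 4: f ≡ 0 at y ∈ {4}; g ≡ 0 at y ∈ {3, 6}; common: ∅.
  x = 5: f ≡ 0 at y ∈ {3}; g ≡ 0 at y ∈ ∅; common: ∅.
  x = 6: f ≡ 0 at y ∈ {2}; g ≡ 0 at y ∈ ∅; common: ∅.
Collecting: common zeros = ∅, so the count is 0.
Comparison with the Bézout bound: 0 ≤ 2 = deg(f)·deg(g), as expected for curves with no common component (the affine F_7-count falls short of the bound because intersections may lie at infinity, over extension fields, or carry multiplicity).


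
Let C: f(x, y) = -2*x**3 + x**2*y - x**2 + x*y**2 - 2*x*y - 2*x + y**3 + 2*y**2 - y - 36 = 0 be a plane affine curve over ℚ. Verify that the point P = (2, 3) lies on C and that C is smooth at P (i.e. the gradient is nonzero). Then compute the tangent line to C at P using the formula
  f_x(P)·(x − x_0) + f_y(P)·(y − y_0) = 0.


Tangent line at P: -15*x + 50*y - 120 = 0.

Step 1: f(2, 3) = 0, so P lies on C.
Step 2: partial derivatives
  f_x(x, y) = -6*x**2 + 2*x*y - 2*x + y**2 - 2*y - 2, f_y(x, y) = x**2 + 2*x*y - 2*x + 3*y**2 + 4*y - 1.
  f_x(P) = -15, f_y(P) = 50 (gradient nonzero, so P is smooth).
Step 3: tangent line at P: -15·(x − 2) + 50·(y − 3) = 0.
Expanding: -15*x + 50*y - 120 = 0.


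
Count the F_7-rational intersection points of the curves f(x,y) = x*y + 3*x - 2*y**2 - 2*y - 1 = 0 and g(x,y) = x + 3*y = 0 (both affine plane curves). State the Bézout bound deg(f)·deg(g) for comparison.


Common zeros: ∅; count = 0; Bézout bound = 2.

deg(f) = 2, deg(g) = 1, so Bézout bound = 2.
Scan x ∈ F_7. For each x, list the y ∈ F_7 with f(x, y) ≡ 0 and those with g(x, y) ≡ 0 (mod 7); the common zeros in that column are the intersection.
  x = 0: f ≡ 0 at y ∈ ∅; g ≡ 0 at y ∈ {0}; common: ∅.
  x = 1: f ≡ 0 at y ∈ ∅; g ≡ 0 at y ∈ {2}; common: ∅.
  x = 2: f ≡ 0 at y ∈ ∅; g ≡ 0 at y ∈ {4}; common: ∅.
  x = 3: f ≡ 0 at y ∈ {1, 3}; g ≡ 0 at y ∈ {6}; common: ∅.
  x = 4: f ≡ 0 at y ∈ {2, 6}; g ≡ 0 at y ∈ {1}; common: ∅.
  x = 5: f ≡ 0 at y ∈ {0, 5}; g ≡ 0 at y ∈ {3}; common: ∅.
  x = 6: f ≡ 0 at y ∈ ∅; g ≡ 0 at y ∈ {5}; common: ∅.
Collecting: common zeros = ∅, so the count is 0.
Comparison with the Bézout bound: 0 ≤ 2 = deg(f)·deg(g), as expected for curves with no common component (the affine F_7-count falls short of the bound because intersections may lie at infinity, over extension fields, or carry multiplicity).


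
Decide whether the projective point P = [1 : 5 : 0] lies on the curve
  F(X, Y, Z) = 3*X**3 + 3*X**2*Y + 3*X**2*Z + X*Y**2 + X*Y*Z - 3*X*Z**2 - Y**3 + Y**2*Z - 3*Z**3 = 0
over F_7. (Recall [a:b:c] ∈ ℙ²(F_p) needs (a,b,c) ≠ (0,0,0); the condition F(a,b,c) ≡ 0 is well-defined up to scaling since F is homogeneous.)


F(1,5,0) ≡ 2 (mod 7); P is NOT on the curve.

Evaluate F(1, 5, 0) term-by-term (mod 7).
  3*X**3 ↦ 3·1·1·1 = 3
  3*X**2*Y ↦ 3·1·5·1 = 15
  3*X**2*Z ↦ 3·1·1·0 = 0
  X*Y**2 ↦ 1·1·25·1 = 25
  X*Y*Z ↦ 1·1·5·0 = 0
  -3*X*Z**2 ↦ -3·1·1·0 = 0
  -Y**3 ↦ -1·1·125·1 = -125
  Y**2*Z ↦ 1·1·25·0 = 0
  -3*Z**3 ↦ -3·1·1·0 = 0
Sum: F(1, 5, 0) = (3) + (15) + (0) + (25) + (0) + (0) + (-125) + (0) + (0) = -82.
Reducing mod 7: -82 ≡ 2 (mod 7).
Since F(a, b, c) ≡ 2 ≠ 0 (mod 7), P does NOT lie on the curve.


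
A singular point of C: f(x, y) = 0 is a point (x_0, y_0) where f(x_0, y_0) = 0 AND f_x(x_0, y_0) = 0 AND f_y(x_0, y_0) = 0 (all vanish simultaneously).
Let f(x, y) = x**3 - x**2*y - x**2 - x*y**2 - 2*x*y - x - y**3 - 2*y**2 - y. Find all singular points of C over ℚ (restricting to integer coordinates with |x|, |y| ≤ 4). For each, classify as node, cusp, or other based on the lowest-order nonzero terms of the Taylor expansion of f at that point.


Singular points: {(0, -1)}; classification: cusp.

Compute partial derivatives:
  f_x = 3*x**2 - 2*x*y - 2*x - y**2 - 2*y - 1.
  f_y = -x**2 - 2*x*y - 2*x - 3*y**2 - 4*y - 1.
Scan x_0 ∈ {−4, ..., 4}. For each x_0, f_y(x_0, y) is a polynomial in y; find its integer roots y ∈ {−4, ..., 4}, then test f_x and f at those candidates.
  x = -4: f_y(-4, y) = -3*y**2 + 4*y - 9; no integer root y with |y| ≤ 4.
  x = -3: f_y(-3, y) = -3*y**2 + 2*y - 4; no integer root y with |y| ≤ 4.
  x = -2: f_y(-2, y) = -3*y**2 - 1; no integer root y with |y| ≤ 4.
  x = -1: f_y(-1, y) = -3*y**2 - 2*y; vanishes at y ∈ {0}. (-1, 0): f_x = 4 ≠ 0.
  x = 0: f_y(0, y) = -3*y**2 - 4*y - 1; vanishes at y ∈ {-1}. (0, -1): f_x = 0, f = 0 — SINGULAR.
  x = 1: f_y(1, y) = -3*y**2 - 6*y - 4; no integer root y with |y| ≤ 4.
  x = 2: f_y(2, y) = -3*y**2 - 8*y - 9; no integer root y with |y| ≤ 4.
  x = 3: f_y(3, y) = -3*y**2 - 10*y - 16; no integer root y with |y| ≤ 4.
  x = 4: f_y(4, y) = -3*y**2 - 12*y - 25; no integer root y with |y| ≤ 4.
Only singular point on the grid: (0, -1).
Classify: substitute x = 0 + u, y = -1 + v and expand: f = u**3 - u**2*v - u*v**2 - v**3 + v**2.
No constant or linear terms (consistent with a singular point). Quadratic part: v**2. Cubic part: u**3 - u**2*v - u*v**2 - v**3.
The quadratic part v**2 is a perfect square, so there is a single (double) tangent line v = 0, i.e. y = -1. Restricting the cubic part to that line (v = 0) leaves u**3 ≠ 0, so f is not divisible by v and the branch is v² ≈ -u**3 to lowest order — this is a cusp.
Classification: cusp.


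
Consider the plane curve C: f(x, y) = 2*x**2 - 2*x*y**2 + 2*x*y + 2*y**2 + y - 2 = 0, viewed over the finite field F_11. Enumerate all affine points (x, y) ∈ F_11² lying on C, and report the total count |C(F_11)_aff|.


Affine F_11-points: {(1, 0), (4, 1), (4, 6), (7, 1), (7, 3), (10, 0), (10, 3)}; count = 7.

For each of the 121 pairs (x, y) ∈ F_11², evaluate f(x, y) mod 11. Record the zeros.
  x = 0: [0↦9, 1↦1, 2↦8, 3↦8, 4↦1, 5↦9, 6↦10, 7↦4, 8↦2, 9↦4, 10↦10]  zeros at y ∈ ∅
  x = 1: [0↦0, 1↦3, 2↦6, 3↦9, 4↦1, 5↦4, 6↦7, 7↦10, 8↦2, 9↦5, 10↦8]  zeros at y ∈ {0}
  x = 2: [0↦6, 1↦9, 2↦8, 3↦3, 4↦5, 5↦3, 6↦8, 7↦9, 8↦6, 9↦10, 10↦10]  zeros at y ∈ ∅
  x = 3: [0↦5, 1↦8, 2↦3, 3↦1, 4↦2, 5↦6, 6↦2, 7↦1, 8↦3, 9↦8, 10↦5]  zeros at y ∈ ∅
  x = 4: [0↦8, 1↦0, 2↦2, 3↦3, 4↦3, 5↦2, 6↦0, 7↦8, 8↦4, 9↦10, 10↦4]  zeros at y ∈ {1, 6}
  x = 5: [0↦4, 1↦7, 2↦5, 3↦9, 4↦8, 5↦2, 6↦2, 7↦8, 8↦9, 9↦5, 10↦7]  zeros at y ∈ ∅
  x = 6: [0↦4, 1↦7, 2↦1, 3↦8, 4↦6, 5↦6, 6↦8, 7↦1, 8↦7, 9↦4, 10↦3]  zeros at y ∈ ∅
  x = 7: [0↦8, 1↦0, 2↦1, 3↦0, 4↦8, 5↦3, 6↦7, 7↦9, 8↦9, 9↦7, 10↦3]  zeros at y ∈ {1, 3}
  x = 8: [0↦5, 1↦8, 2↦5, 3↦7, 4↦3, 5↦4, 6↦10, 7↦10, 8↦4, 9↦3, 10↦7]  zeros at y ∈ ∅
  x = 9: [0↦6, 1↦9, 2↦2, 3↦7, 4↦2, 5↦9, 6↦6, 7↦4, 8↦3, 9↦3, 10↦4]  zeros at y ∈ ∅
  x = 10: [0↦0, 1↦3, 2↦3, 3↦0, 4↦5, 5↦7, 6↦6, 7↦2, 8↦6, 9↦7, 10↦5]  zeros at y ∈ {0, 3}
Collecting zeros: affine points = {(1, 0), (4, 1), (4, 6), (7, 1), (7, 3), (10, 0), (10, 3)}.
Total count |C(F_11)_aff| = 7.


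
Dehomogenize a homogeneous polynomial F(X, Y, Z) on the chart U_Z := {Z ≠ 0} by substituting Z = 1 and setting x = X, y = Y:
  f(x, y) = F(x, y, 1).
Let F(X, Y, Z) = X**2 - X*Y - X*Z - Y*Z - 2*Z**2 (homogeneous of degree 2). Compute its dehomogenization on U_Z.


f(x, y) = x**2 - x*y - x - y - 2

On U_Z we set Z = 1. Each monomial c·X^i·Y^j·Z^k in F becomes c·x^i·y^j·1^k = c·x^i·y^j.
Substituting Z = 1: F(X, Y, 1) = x**2 - x*y - x - y - 2.
Note: deg(f) ≤ deg(F) = 2; strict inequality happens when F is divisible by Z (lost terms).


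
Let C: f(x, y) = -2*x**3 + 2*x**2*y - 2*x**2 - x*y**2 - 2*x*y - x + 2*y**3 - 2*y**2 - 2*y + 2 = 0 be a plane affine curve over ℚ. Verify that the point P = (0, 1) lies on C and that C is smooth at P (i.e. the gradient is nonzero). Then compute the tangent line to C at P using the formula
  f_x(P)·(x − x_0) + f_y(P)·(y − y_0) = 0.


Tangent line at P: -4*x = 0.

Step 1: f(0, 1) = 0, so P lies on C.
Step 2: partial derivatives
  f_x(x, y) = -6*x**2 + 4*x*y - 4*x - y**2 - 2*y - 1, f_y(x, y) = 2*x**2 - 2*x*y - 2*x + 6*y**2 - 4*y - 2.
  f_x(P) = -4, f_y(P) = 0 (gradient nonzero, so P is smooth).
Step 3: tangent line at P: -4·(x − 0) + 0·(y − 1) = 0.
Expanding: -4*x = 0.


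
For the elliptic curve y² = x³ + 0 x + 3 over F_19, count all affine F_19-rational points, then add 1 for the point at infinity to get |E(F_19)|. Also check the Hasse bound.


Affine points = {(1, 2), (1, 17), (2, 7), (2, 12), (3, 7), (3, 12), (7, 2), (7, 17), (11, 2), (11, 17), (14, 7), (14, 12)}; affine count = 12; |E(F_19)| = 13.

Discriminant check: Δ ∝ 4a³ + 27b² = 4·0³ + 27·3² = 4·0 + 27·9 ≡ 15 (mod 19). Nonzero ⇒ E is nonsingular.
For each x ∈ F_19, compute rhs = x³ + 0·x + 3 mod 19, then count y ∈ F_19 with y² ≡ rhs.
  x = 0: rhs = 3, matching y values: none (0 points).
  x = 1: rhs = 4, matching y values: 2, 17 (2 points).
  x = 2: rhs = 11, matching y values: 7, 12 (2 points).
  x = 3: rhs = 11, matching y values: 7, 12 (2 points).
  x = 4: rhs = 10, matching y values: none (0 points).
  x = 5: rhs = 14, matching y values: none (0 points).
  x = 6: rhs = 10, matching y values: none (0 points).
  x = 7: rhs = 4, matching y values: 2, 17 (2 points).
  x = 8: rhs = 2, matching y values: none (0 points).
  x = 9: rhs = 10, matching y values: none (0 points).
  x = 10: rhs = 15, matching y values: none (0 points).
  x = 11: rhs = 4, matching y values: 2, 17 (2 points).
  x = 12: rhs = 2, matching y values: none (0 points).
  x = 13: rhs = 15, matching y values: none (0 points).
  x = 14: rhs = 11, matching y values: 7, 12 (2 points).
  x = 15: rhs = 15, matching y values: none (0 points).
  x = 16: rhs = 14, matching y values: none (0 points).
  x = 17: rhs = 14, matching y values: none (0 points).
  x = 18: rhs = 2, matching y values: none (0 points).
Total affine count: 12.
Full point count |E(F_19)| = 12 + 1 = 13.
Hasse bound: |13 − (19+1)| = |-7| = 7 ≤ 2√19 ≈ 8.7178 ✓.


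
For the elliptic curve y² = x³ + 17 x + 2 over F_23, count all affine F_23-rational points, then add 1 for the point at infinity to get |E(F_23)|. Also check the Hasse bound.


Affine points = {(0, 5), (0, 18), (7, 2), (7, 21), (8, 11), (8, 12), (11, 5), (11, 18), (12, 5), (12, 18), (16, 0), (17, 11), (17, 12), (19, 10), (19, 13), (20, 4), (20, 19), (21, 11), (21, 12)}; affine count = 19; |E(F_23)| = 20.

Discriminant check: Δ ∝ 4a³ + 27b² = 4·17³ + 27·2² = 4·4913 + 27·4 ≡ 3 (mod 23). Nonzero ⇒ E is nonsingular.
For each x ∈ F_23, compute rhs = x³ + 17·x + 2 mod 23, then count y ∈ F_23 with y² ≡ rhs.
  x = 0: rhs = 2, matching y values: 5, 18 (2 points).
  x = 1: rhs = 20, matching y values: none (0 points).
  x = 2: rhs = 21, matching y values: none (0 points).
  x = 3: rhs = 11, matching y values: none (0 points).
  x = 4: rhs = 19, matching y values: none (0 points).
  x = 5: rhs = 5, matching y values: none (0 points).
  x = 6: rhs = 21, matching y values: none (0 points).
  x = 7: rhs = 4, matching y values: 2, 21 (2 points).
  x = 8: rhs = 6, matching y values: 11, 12 (2 points).
  x = 9: rhs = 10, matching y values: none (0 points).
  x = 10: rhs = 22, matching y values: none (0 points).
  x = 11: rhs = 2, matching y values: 5, 18 (2 points).
  x = 12: rhs = 2, matching y values: 5, 18 (2 points).
  x = 13: rhs = 5, matching y values: none (0 points).
  x = 14: rhs = 17, matching y values: none (0 points).
  x = 15: rhs = 21, matching y values: none (0 points).
  x = 16: rhs = 0, matching y values: 0 (1 points).
  x = 17: rhs = 6, matching y values: 11, 12 (2 points).
  x = 18: rhs = 22, matching y values: none (0 points).
  x = 19: rhs = 8, matching y values: 10, 13 (2 points).
  x = 20: rhs = 16, matching y values: 4, 19 (2 points).
  x = 21: rhs = 6, matching y values: 11, 12 (2 points).
  x = 22: rhs = 7, matching y values: none (0 points).
Total affine count: 19.
Full point count |E(F_23)| = 19 + 1 = 20.
Hasse bound: |20 − (23+1)| = |-4| = 4 ≤ 2√23 ≈ 9.5917 ✓.


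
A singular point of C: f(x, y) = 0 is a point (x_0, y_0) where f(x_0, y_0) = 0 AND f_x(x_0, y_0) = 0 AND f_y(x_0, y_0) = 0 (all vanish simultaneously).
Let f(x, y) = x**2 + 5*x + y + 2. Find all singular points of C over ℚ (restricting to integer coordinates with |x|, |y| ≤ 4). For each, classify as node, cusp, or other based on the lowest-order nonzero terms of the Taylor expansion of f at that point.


No singular points in the scanned grid; C is smooth there.

Compute partial derivatives:
  f_x = 2*x + 5.
  f_y = 1.
f_y = 1 is a nonzero constant, so f_y never vanishes: no point (x, y) can satisfy f = f_x = f_y = 0. In particular no (x, y) ∈ {−4, ..., 4}² is singular; the curve is smooth.


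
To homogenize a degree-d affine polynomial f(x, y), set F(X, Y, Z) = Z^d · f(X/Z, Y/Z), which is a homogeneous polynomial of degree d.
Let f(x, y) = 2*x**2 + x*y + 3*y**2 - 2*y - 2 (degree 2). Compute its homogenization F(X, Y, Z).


F(X, Y, Z) = 2*X**2 + X*Y + 3*Y**2 - 2*Y*Z - 2*Z**2

deg(f) = 2.
Substitute x = X/Z, y = Y/Z into f, then multiply by Z^2.
  monomial 2·x^2·y^0 ↦ 2·X^2·Y^0·Z^0.
  monomial 1·x^1·y^1 ↦ 1·X^1·Y^1·Z^0.
  monomial 3·x^0·y^2 ↦ 3·X^0·Y^2·Z^0.
  monomial -2·x^0·y^1 ↦ -2·X^0·Y^1·Z^1.
  monomial -2·x^0·y^0 ↦ -2·X^0·Y^0·Z^2.
Collecting: F(X, Y, Z) = 2*X**2 + X*Y + 3*Y**2 - 2*Y*Z - 2*Z**2.


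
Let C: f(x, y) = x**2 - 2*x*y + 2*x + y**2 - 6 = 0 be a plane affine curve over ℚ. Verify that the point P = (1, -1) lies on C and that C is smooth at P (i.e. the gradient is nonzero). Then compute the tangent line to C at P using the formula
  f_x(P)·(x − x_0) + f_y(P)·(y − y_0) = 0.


Tangent line at P: 6*x - 4*y - 10 = 0.

Step 1: f(1, -1) = 0, so P lies on C.
Step 2: partial derivatives
  f_x(x, y) = 2*x - 2*y + 2, f_y(x, y) = -2*x + 2*y.
  f_x(P) = 6, f_y(P) = -4 (gradient nonzero, so P is smooth).
Step 3: tangent line at P: 6·(x − 1) + -4·(y − -1) = 0.
Expanding: 6*x - 4*y - 10 = 0.


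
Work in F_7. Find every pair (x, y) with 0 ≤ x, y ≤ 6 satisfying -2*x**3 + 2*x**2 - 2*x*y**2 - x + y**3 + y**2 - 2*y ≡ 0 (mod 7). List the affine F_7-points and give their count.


Affine F_7-points: {(0, 0), (0, 1), (0, 5), (2, 1), (3, 3), (3, 4), (3, 5), (5, 5), (6, 1), (6, 2)}; count = 10.

For each of the 49 pairs (x, y) ∈ F_7², evaluate f(x, y) mod 7. Record the zeros.
  x = 0: [0↦0, 1↦0, 2↦1, 3↦2, 4↦2, 5↦0, 6↦2]  zeros at y ∈ {0, 1, 5}
  x = 1: [0↦6, 1↦4, 2↦6, 3↦4, 4↦4, 5↦5, 6↦6]  zeros at y ∈ ∅
  x = 2: [0↦4, 1↦0, 2↦3, 3↦5, 4↦5, 5↦2, 6↦2]  zeros at y ∈ {1}
  x = 3: [0↦3, 1↦4, 2↦1, 3↦0, 4↦0, 5↦0, 6↦6]  zeros at y ∈ {3, 4, 5}
  x = 4: [0↦5, 1↦4, 2↦2, 3↦5, 4↦5, 5↦1, 6↦6]  zeros at y ∈ ∅
  x = 5: [0↦5, 1↦2, 2↦1, 3↦1, 4↦1, 5↦0, 6↦4]  zeros at y ∈ {5}
  x = 6: [0↦5, 1↦0, 2↦0, 3↦4, 4↦4, 5↦6, 6↦2]  zeros at y ∈ {1, 2}
Collecting zeros: affine points = {(0, 0), (0, 1), (0, 5), (2, 1), (3, 3), (3, 4), (3, 5), (5, 5), (6, 1), (6, 2)}.
Total count |C(F_7)_aff| = 10.


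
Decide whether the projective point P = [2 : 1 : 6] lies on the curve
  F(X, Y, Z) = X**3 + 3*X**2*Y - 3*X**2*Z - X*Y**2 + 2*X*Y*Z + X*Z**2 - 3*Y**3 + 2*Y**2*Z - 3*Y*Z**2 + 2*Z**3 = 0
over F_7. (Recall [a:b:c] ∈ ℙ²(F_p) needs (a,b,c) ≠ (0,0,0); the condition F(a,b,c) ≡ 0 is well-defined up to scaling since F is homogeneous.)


F(2,1,6) ≡ 4 (mod 7); P is NOT on the curve.

Evaluate F(2, 1, 6) term-by-term (mod 7).
  X**3 ↦ 1·8·1·1 = 8
  3*X**2*Y ↦ 3·4·1·1 = 12
  -3*X**2*Z ↦ -3·4·1·6 = -72
  -X*Y**2 ↦ -1·2·1·1 = -2
  2*X*Y*Z ↦ 2·2·1·6 = 24
  X*Z**2 ↦ 1·2·1·36 = 72
  -3*Y**3 ↦ -3·1·1·1 = -3
  2*Y**2*Z ↦ 2·1·1·6 = 12
  -3*Y*Z**2 ↦ -3·1·1·36 = -108
  2*Z**3 ↦ 2·1·1·216 = 432
Sum: F(2, 1, 6) = (8) + (12) + (-72) + (-2) + (24) + (72) + (-3) + (12) + (-108) + (432) = 375.
Reducing mod 7: 375 ≡ 4 (mod 7).
Since F(a, b, c) ≡ 4 ≠ 0 (mod 7), P does NOT lie on the curve.


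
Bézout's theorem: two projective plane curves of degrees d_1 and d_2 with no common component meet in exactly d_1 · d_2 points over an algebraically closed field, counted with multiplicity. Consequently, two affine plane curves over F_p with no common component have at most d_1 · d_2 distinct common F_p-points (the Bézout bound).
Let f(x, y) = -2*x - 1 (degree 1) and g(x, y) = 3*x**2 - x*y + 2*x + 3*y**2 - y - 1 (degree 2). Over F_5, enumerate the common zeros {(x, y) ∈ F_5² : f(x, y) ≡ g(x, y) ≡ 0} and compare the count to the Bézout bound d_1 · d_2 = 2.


Common zeros: {(2, 0), (2, 1)}; count = 2; Bézout bound = 2.

deg(f) = 1, deg(g) = 2, so Bézout bound = 2.
Scan x ∈ F_5. For each x, list the y ∈ F_5 with f(x, y) ≡ 0 and those with g(x, y) ≡ 0 (mod 5); the common zeros in that column are the intersection.
  x = 0: f ≡ 0 at y ∈ ∅; g ≡ 0 at y ∈ ∅; common: ∅.
  x = 1: f ≡ 0 at y ∈ ∅; g ≡ 0 at y ∈ {1, 3}; common: ∅.
  x = 2: f ≡ 0 at y ∈ {0, 1, 2, 3, 4}; g ≡ 0 at y ∈ {0, 1}; common: {0, 1}.
  x = 3: f ≡ 0 at y ∈ ∅; g ≡ 0 at y ∈ ∅; common: ∅.
  x = 4: f ≡ 0 at y ∈ ∅; g ≡ 0 at y ∈ {0}; common: ∅.
Collecting: common zeros = {(2, 0), (2, 1)}, so the count is 2.
Comparison with the Bézout bound: 2 ≤ 2 = deg(f)·deg(g), as expected for curves with no common component (the bound is attained).


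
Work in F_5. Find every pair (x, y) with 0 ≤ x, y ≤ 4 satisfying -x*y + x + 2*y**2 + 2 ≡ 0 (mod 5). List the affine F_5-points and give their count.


Affine F_5-points: {(0, 2), (0, 3), (3, 0), (3, 4)}; count = 4.

For each of the 25 pairs (x, y) ∈ F_5², evaluate f(x, y) mod 5. Record the zeros.
  x = 0: [0↦2, 1↦4, 2↦0, 3↦0, 4↦4]  zeros at y ∈ {2, 3}
  x = 1: [0↦3, 1↦4, 2↦4, 3↦3, 4↦1]  zeros at y ∈ ∅
  x = 2: [0↦4, 1↦4, 2↦3, 3↦1, 4↦3]  zeros at y ∈ ∅
  x = 3: [0↦0, 1↦4, 2↦2, 3↦4, 4↦0]  zeros at y ∈ {0, 4}
  x = 4: [0↦1, 1↦4, 2↦1, 3↦2, 4↦2]  zeros at y ∈ ∅
Collecting zeros: affine points = {(0, 2), (0, 3), (3, 0), (3, 4)}.
Total count |C(F_5)_aff| = 4.


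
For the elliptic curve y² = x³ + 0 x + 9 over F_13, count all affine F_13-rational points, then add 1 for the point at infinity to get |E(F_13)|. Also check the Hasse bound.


Affine points = {(0, 3), (0, 10), (1, 6), (1, 7), (2, 2), (2, 11), (3, 6), (3, 7), (5, 2), (5, 11), (6, 2), (6, 11), (7, 1), (7, 12), (8, 1), (8, 12), (9, 6), (9, 7), (11, 1), (11, 12)}; affine count = 20; |E(F_13)| = 21.

Discriminant check: Δ ∝ 4a³ + 27b² = 4·0³ + 27·9² = 4·0 + 27·81 ≡ 3 (mod 13). Nonzero ⇒ E is nonsingular.
For each x ∈ F_13, compute rhs = x³ + 0·x + 9 mod 13, then count y ∈ F_13 with y² ≡ rhs.
  x = 0: rhs = 9, matching y values: 3, 10 (2 points).
  x = 1: rhs = 10, matching y values: 6, 7 (2 points).
  x = 2: rhs = 4, matching y values: 2, 11 (2 points).
  x = 3: rhs = 10, matching y values: 6, 7 (2 points).
  x = 4: rhs = 8, matching y values: none (0 points).
  x = 5: rhs = 4, matching y values: 2, 11 (2 points).
  x = 6: rhs = 4, matching y values: 2, 11 (2 points).
  x = 7: rhs = 1, matching y values: 1, 12 (2 points).
  x = 8: rhs = 1, matching y values: 1, 12 (2 points).
  x = 9: rhs = 10, matching y values: 6, 7 (2 points).
  x = 10: rhs = 8, matching y values: none (0 points).
  x = 11: rhs = 1, matching y values: 1, 12 (2 points).
  x = 12: rhs = 8, matching y values: none (0 points).
Total affine count: 20.
Full point count |E(F_13)| = 20 + 1 = 21.
Hasse bound: |21 − (13+1)| = |7| = 7 ≤ 2√13 ≈ 7.2111 ✓.


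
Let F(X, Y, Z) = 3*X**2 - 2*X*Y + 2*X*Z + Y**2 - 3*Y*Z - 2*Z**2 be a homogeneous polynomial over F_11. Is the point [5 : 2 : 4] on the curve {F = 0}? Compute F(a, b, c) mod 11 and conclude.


F(5,2,4) ≡ 10 (mod 11); P is NOT on the curve.

Evaluate F(5, 2, 4) term-by-term (mod 11).
  3*X**2 ↦ 3·25·1·1 = 75
  -2*X*Y ↦ -2·5·2·1 = -20
  2*X*Z ↦ 2·5·1·4 = 40
  Y**2 ↦ 1·1·4·1 = 4
  -3*Y*Z ↦ -3·1·2·4 = -24
  -2*Z**2 ↦ -2·1·1·16 = -32
Sum: F(5, 2, 4) = (75) + (-20) + (40) + (4) + (-24) + (-32) = 43.
Reducing mod 11: 43 ≡ 10 (mod 11).
Since F(a, b, c) ≡ 10 ≠ 0 (mod 11), P does NOT lie on the curve.


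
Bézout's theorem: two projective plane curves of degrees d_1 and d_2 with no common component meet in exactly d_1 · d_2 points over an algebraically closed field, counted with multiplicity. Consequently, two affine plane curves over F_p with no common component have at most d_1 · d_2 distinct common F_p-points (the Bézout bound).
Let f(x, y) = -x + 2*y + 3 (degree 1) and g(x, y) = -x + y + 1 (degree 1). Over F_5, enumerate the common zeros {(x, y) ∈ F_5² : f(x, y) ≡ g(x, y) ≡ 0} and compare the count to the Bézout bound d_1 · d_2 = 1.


Common zeros: {(4, 3)}; count = 1; Bézout bound = 1.

deg(f) = 1, deg(g) = 1, so Bézout bound = 1.
Scan x ∈ F_5. For each x, list the y ∈ F_5 with f(x, y) ≡ 0 and those with g(x, y) ≡ 0 (mod 5); the common zeros in that column are the intersection.
  x = 0: f ≡ 0 at y ∈ {1}; g ≡ 0 at y ∈ {4}; common: ∅.
  x = 1: f ≡ 0 at y ∈ {4}; g ≡ 0 at y ∈ {0}; common: ∅.
  x = 2: f ≡ 0 at y ∈ {2}; g ≡ 0 at y ∈ {1}; common: ∅.
  x = 3: f ≡ 0 at y ∈ {0}; g ≡ 0 at y ∈ {2}; common: ∅.
  x = 4: f ≡ 0 at y ∈ {3}; g ≡ 0 at y ∈ {3}; common: {3}.
Collecting: common zeros = {(4, 3)}, so the count is 1.
Comparison with the Bézout bound: 1 ≤ 1 = deg(f)·deg(g), as expected for curves with no common component (the bound is attained).


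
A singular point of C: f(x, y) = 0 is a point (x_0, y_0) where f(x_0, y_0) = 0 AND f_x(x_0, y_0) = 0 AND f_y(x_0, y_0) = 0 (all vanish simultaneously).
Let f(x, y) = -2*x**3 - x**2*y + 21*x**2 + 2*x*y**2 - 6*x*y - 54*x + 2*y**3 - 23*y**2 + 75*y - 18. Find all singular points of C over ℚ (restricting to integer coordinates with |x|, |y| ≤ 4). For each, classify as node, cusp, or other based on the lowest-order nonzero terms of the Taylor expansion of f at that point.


Singular points: {(3, 3)}; classification: cusp.

Compute partial derivatives:
  f_x = -6*x**2 - 2*x*y + 42*x + 2*y**2 - 6*y - 54.
  f_y = -x**2 + 4*x*y - 6*x + 6*y**2 - 46*y + 75.
Scan x_0 ∈ {−4, ..., 4}. For each x_0, f_y(x_0, y) is a polynomial in y; find its integer roots y ∈ {−4, ..., 4}, then test f_x and f at those candidates.
  x = -4: f_y(-4, y) = 6*y**2 - 62*y + 83; no integer root y with |y| ≤ 4.
  x = -3: f_y(-3, y) = 6*y**2 - 58*y + 84; no integer root y with |y| ≤ 4.
  x = -2: f_y(-2, y) = 6*y**2 - 54*y + 83; no integer root y with |y| ≤ 4.
  x = -1: f_y(-1, y) = 6*y**2 - 50*y + 80; no integer root y with |y| ≤ 4.
  x = 0: f_y(0, y) = 6*y**2 - 46*y + 75; no integer root y with |y| ≤ 4.
  x = 1: f_y(1, y) = 6*y**2 - 42*y + 68; no integer root y with |y| ≤ 4.
  x = 2: f_y(2, y) = 6*y**2 - 38*y + 59; no integer root y with |y| ≤ 4.
  x = 3: f_y(3, y) = 6*y**2 - 34*y + 48; vanishes at y ∈ {3}. (3, 3): f_x = 0, f = 0 — SINGULAR.
  x = 4: f_y(4, y) = 6*y**2 - 30*y + 35; no integer root y with |y| ≤ 4.
Only singular point on the grid: (3, 3).
Classify: substitute x = 3 + u, y = 3 + v and expand: f = -2*u**3 - u**2*v + 2*u*v**2 + 2*v**3 + v**2.
No constant or linear terms (consistent with a singular point). Quadratic part: v**2. Cubic part: -2*u**3 - u**2*v + 2*u*v**2 + 2*v**3.
The quadratic part v**2 is a perfect square, so there is a single (double) tangent line v = 0, i.e. y = 3. Restricting the cubic part to that line (v = 0) leaves -2*u**3 ≠ 0, so f is not divisible by v and the branch is v² ≈ 2*u**3 to lowest order — this is a cusp.
Classification: cusp.


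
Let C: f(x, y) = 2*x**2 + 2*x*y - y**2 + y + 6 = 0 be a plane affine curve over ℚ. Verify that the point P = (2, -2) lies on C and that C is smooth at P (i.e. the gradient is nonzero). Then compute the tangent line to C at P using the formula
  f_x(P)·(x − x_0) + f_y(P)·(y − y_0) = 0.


Tangent line at P: 4*x + 9*y + 10 = 0.

Step 1: f(2, -2) = 0, so P lies on C.
Step 2: partial derivatives
  f_x(x, y) = 4*x + 2*y, f_y(x, y) = 2*x - 2*y + 1.
  f_x(P) = 4, f_y(P) = 9 (gradient nonzero, so P is smooth).
Step 3: tangent line at P: 4·(x − 2) + 9·(y − -2) = 0.
Expanding: 4*x + 9*y + 10 = 0.


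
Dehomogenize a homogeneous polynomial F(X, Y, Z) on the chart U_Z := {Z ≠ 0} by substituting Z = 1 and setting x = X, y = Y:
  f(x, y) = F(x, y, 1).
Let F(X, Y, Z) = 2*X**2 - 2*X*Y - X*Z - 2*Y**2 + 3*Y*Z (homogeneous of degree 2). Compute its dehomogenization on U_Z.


f(x, y) = 2*x**2 - 2*x*y - x - 2*y**2 + 3*y

On U_Z we set Z = 1. Each monomial c·X^i·Y^j·Z^k in F becomes c·x^i·y^j·1^k = c·x^i·y^j.
Substituting Z = 1: F(X, Y, 1) = 2*x**2 - 2*x*y - x - 2*y**2 + 3*y.
Note: deg(f) ≤ deg(F) = 2; strict inequality happens when F is divisible by Z (lost terms).


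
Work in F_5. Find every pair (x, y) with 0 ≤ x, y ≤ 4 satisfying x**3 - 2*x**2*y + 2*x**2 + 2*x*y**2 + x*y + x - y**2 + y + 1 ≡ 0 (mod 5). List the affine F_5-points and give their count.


Affine F_5-points: {(0, 3), (1, 0), (3, 1), (4, 2), (4, 4)}; count = 5.

For each of the 25 pairs (x, y) ∈ F_5², evaluate f(x, y) mod 5. Record the zeros.
  x = 0: [0↦1, 1↦1, 2↦4, 3↦0, 4↦4]  zeros at y ∈ {3}
  x = 1: [0↦0, 1↦1, 2↦4, 3↦4, 4↦1]  zeros at y ∈ {0}
  x = 2: [0↦4, 1↦2, 2↦1, 3↦1, 4↦2]  zeros at y ∈ ∅
  x = 3: [0↦4, 1↦0, 2↦1, 3↦2, 4↦3]  zeros at y ∈ {1}
  x = 4: [0↦1, 1↦1, 2↦0, 3↦3, 4↦0]  zeros at y ∈ {2, 4}
Collecting zeros: affine points = {(0, 3), (1, 0), (3, 1), (4, 2), (4, 4)}.
Total count |C(F_5)_aff| = 5.


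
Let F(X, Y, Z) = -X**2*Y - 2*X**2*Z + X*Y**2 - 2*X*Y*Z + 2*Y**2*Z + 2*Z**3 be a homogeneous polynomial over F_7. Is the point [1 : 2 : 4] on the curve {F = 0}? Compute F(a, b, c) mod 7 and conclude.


F(1,2,4) ≡ 5 (mod 7); P is NOT on the curve.

Evaluate F(1, 2, 4) term-by-term (mod 7).
  -X**2*Y ↦ -1·1·2·1 = -2
  -2*X**2*Z ↦ -2·1·1·4 = -8
  X*Y**2 ↦ 1·1·4·1 = 4
  -2*X*Y*Z ↦ -2·1·2·4 = -16
  2*Y**2*Z ↦ 2·1·4·4 = 32
  2*Z**3 ↦ 2·1·1·64 = 128
Sum: F(1, 2, 4) = (-2) + (-8) + (4) + (-16) + (32) + (128) = 138.
Reducing mod 7: 138 ≡ 5 (mod 7).
Since F(a, b, c) ≡ 5 ≠ 0 (mod 7), P does NOT lie on the curve.


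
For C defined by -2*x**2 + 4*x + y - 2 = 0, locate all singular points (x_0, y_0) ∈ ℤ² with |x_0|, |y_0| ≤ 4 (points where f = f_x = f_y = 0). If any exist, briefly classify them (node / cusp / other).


No singular points in the scanned grid; C is smooth there.

Compute partial derivatives:
  f_x = 4 - 4*x.
  f_y = 1.
f_y = 1 is a nonzero constant, so f_y never vanishes: no point (x, y) can satisfy f = f_x = f_y = 0. In particular no (x, y) ∈ {−4, ..., 4}² is singular; the curve is smooth.


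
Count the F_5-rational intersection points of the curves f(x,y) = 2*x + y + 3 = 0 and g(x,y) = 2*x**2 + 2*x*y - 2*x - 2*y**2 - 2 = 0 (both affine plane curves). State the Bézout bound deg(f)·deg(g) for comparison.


Common zeros: {(0, 2)}; count = 1; Bézout bound = 2.

deg(f) = 1, deg(g) = 2, so Bézout bound = 2.
Scan x ∈ F_5. For each x, list the y ∈ F_5 with f(x, y) ≡ 0 and those with g(x, y) ≡ 0 (mod 5); the common zeros in that column are the intersection.
  x = 0: f ≡ 0 at y ∈ {2}; g ≡ 0 at y ∈ {2, 3}; common: {2}.
  x = 1: f ≡ 0 at y ∈ {0}; g ≡ 0 at y ∈ ∅; common: ∅.
  x = 2: f ≡ 0 at y ∈ {3}; g ≡ 0 at y ∈ ∅; common: ∅.
  x = 3: f ≡ 0 at y ∈ {1}; g ≡ 0 at y ∈ {0, 3}; common: ∅.
  x = 4: f ≡ 0 at y ∈ {4}; g ≡ 0 at y ∈ {2}; common: ∅.
Collecting: common zeros = {(0, 2)}, so the count is 1.
Comparison with the Bézout bound: 1 ≤ 2 = deg(f)·deg(g), as expected for curves with no common component (the affine F_5-count falls short of the bound because intersections may lie at infinity, over extension fields, or carry multiplicity).


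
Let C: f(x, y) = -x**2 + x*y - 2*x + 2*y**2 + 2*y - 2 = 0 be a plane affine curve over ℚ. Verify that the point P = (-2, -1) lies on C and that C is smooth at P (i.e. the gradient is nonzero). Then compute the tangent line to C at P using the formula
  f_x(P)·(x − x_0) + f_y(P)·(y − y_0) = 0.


Tangent line at P: x - 4*y - 2 = 0.

Step 1: f(-2, -1) = 0, so P lies on C.
Step 2: partial derivatives
  f_x(x, y) = -2*x + y - 2, f_y(x, y) = x + 4*y + 2.
  f_x(P) = 1, f_y(P) = -4 (gradient nonzero, so P is smooth).
Step 3: tangent line at P: 1·(x − -2) + -4·(y − -1) = 0.
Expanding: x - 4*y - 2 = 0.
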